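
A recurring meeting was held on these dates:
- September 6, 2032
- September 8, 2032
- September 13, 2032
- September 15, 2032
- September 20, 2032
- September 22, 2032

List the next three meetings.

The gap pattern 2, 5, 2, 5, 2 repeats every 2 events.
These are the Mondays and Wednesdays of each week.
The following Monday is September 27, 2032.
Next Wednesday: September 29, 2032.
The following Monday is October 4, 2032.

September 27, 2032; September 29, 2032; October 4, 2032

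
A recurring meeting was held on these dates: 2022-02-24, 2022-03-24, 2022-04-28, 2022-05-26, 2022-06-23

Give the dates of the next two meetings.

All dates are Thursdays, 28, 35, 28, 28 days apart.
Specifically, the 4th Thursday of each month.
4th Thursday of July 2022: 2022-07-28.
4th Thursday of August 2022: 2022-08-25.

2022-07-28, 2022-08-25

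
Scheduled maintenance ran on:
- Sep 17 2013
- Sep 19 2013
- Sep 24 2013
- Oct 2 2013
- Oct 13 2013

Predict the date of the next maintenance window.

Oct 27 2013

The spacing grows by 3 each time: 2, 5, 8, 11 days.
Next gap: 14 days. Oct 13 2013 + 14 days = Oct 27 2013.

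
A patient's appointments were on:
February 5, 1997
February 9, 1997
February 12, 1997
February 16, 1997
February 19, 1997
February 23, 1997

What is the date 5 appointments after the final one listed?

March 12, 1997

Every event lands on a Wednesday or Sunday (gaps cycle 4, 3, 4, 3, 4).
So the schedule is: every Wednesday and Sunday.
Next Wednesday: February 26, 1997.
Next Sunday: March 2, 1997.
Next Wednesday: March 5, 1997.
The following Sunday is March 9, 1997.
The following Wednesday is March 12, 1997.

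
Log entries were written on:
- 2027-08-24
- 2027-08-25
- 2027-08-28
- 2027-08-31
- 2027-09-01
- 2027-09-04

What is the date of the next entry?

2027-09-07

Gaps: 1, 3, 3, 1, 3 days — not constant, but cyclic with period 3.
The events fall on every Tuesday, Wednesday and Saturday.
The following Tuesday is 2027-09-07.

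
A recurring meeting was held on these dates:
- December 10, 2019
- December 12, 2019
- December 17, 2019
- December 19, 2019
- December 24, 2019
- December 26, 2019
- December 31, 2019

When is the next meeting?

Gaps: 2, 5, 2, 5, 2, 5 days — not constant, but cyclic with period 2.
The events fall on every Tuesday and Thursday.
Next Thursday: January 2, 2020.

January 2, 2020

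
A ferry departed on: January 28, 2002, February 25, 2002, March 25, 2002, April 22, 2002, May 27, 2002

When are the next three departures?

Gaps: 28, 28, 28, 35 days — a mix of 28 and 35. Every date is a Monday.
Each is the 4th Monday of its month.
June 2002 — 4th Monday is June 24, 2002.
4th Monday of July 2002: July 22, 2002.
August 2002 — 4th Monday is August 26, 2002.

June 24, 2002; July 22, 2002; August 26, 2002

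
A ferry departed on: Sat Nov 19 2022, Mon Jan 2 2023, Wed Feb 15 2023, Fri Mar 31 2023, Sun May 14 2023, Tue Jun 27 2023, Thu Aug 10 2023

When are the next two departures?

Gaps between consecutive events: 44, 44, 44, 44, 44, 44 days — a constant 44-day interval.
Thu Aug 10 2023 + 44 days = Sat Sep 23 2023.
Sat Sep 23 2023 + 44 days = Mon Nov 6 2023.

Sat Sep 23 2023, Mon Nov 6 2023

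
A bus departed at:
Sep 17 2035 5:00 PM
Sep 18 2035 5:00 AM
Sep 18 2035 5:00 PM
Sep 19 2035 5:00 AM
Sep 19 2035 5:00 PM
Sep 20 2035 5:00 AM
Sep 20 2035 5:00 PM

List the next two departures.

Sep 21 2035 5:00 AM, Sep 21 2035 5:00 PM

Spacing: 12, 12, 12, 12, 12, 12 h — constant 12 h.
Sep 20 2035 5:00 PM + 12 h = Sep 21 2035 5:00 AM.
Sep 21 2035 5:00 AM + 12 h = Sep 21 2035 5:00 PM.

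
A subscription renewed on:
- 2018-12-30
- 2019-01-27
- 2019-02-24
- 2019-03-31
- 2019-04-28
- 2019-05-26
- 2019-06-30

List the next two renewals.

2019-07-28, 2019-08-25

Every date is a Sunday; gaps 28, 28, 35, 28, 28, 35 days.
Each is the last Sunday of its month (at least one falls on the 29th or later, ruling out '4th Sunday').
Last Sunday of July 2019: 2019-07-28.
Last Sunday of August 2019: 2019-08-25.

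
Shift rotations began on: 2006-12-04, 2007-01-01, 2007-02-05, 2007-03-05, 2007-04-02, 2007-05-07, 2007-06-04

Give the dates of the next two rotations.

2007-07-02, 2007-08-06

All dates are Mondays, 28, 35, 28, 28, 35, 28 days apart.
Specifically, the 1st Monday of each month.
July 2007 — 1st Monday is 2007-07-02.
August 2007 — 1st Monday is 2007-08-06.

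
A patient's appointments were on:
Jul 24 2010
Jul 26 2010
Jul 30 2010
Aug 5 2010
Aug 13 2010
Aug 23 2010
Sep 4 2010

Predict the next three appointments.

Sep 18 2010, Oct 4 2010, Oct 22 2010

Gaps: 2, 4, 6, 8, 10, 12 days — each gap is 2 larger than the previous one.
Next gap: 14 days. Sep 4 2010 + 14 days = Sep 18 2010.
Next gap: 16 days. Sep 18 2010 + 16 days = Oct 4 2010.
Next gap: 18 days. Oct 4 2010 + 18 days = Oct 22 2010.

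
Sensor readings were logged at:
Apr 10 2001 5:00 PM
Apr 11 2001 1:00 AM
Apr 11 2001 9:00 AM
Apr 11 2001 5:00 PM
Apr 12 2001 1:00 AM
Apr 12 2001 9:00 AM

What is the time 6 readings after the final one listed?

Apr 14 2001 9:00 AM

Spacing: 8, 8, 8, 8, 8 h — constant 8 h.
Apr 12 2001 9:00 AM + 8 h = Apr 12 2001 5:00 PM.
Apr 12 2001 5:00 PM + 8 h = Apr 13 2001 1:00 AM.
Apr 13 2001 1:00 AM + 8 h = Apr 13 2001 9:00 AM.
Apr 13 2001 9:00 AM + 8 h = Apr 13 2001 5:00 PM.
Apr 13 2001 5:00 PM + 8 h = Apr 14 2001 1:00 AM.
Apr 14 2001 1:00 AM + 8 h = Apr 14 2001 9:00 AM.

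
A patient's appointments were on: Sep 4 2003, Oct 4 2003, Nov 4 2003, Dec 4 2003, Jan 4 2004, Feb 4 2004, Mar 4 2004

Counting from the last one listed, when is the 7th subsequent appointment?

Oct 4 2004

Each date is the 4th; the gaps (30, 31, 30, 31, 31, 29) track the month lengths.
The rule is the 4th of each month.
Next: April 2004 → Apr 4 2004.
Next: May 2004 → May 4 2004.
Next: June 2004 → Jun 4 2004.
Next: July 2004 → Jul 4 2004.
August 2004: Aug 4 2004.
Next: September 2004 → Sep 4 2004.
October 2004: Oct 4 2004.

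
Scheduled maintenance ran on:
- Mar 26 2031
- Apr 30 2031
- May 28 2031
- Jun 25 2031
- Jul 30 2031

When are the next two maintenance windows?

Aug 27 2031, Sep 24 2031

These are Wednesdays with 35, 28, 28, 35-day gaps.
Each is the final Wednesday of its month — Apr 30 2031 is past the 28th, so '4th Wednesday' doesn't fit.
August 2031 ends with Wednesday Aug 27 2031.
Last Wednesday of September 2031: Sep 24 2031.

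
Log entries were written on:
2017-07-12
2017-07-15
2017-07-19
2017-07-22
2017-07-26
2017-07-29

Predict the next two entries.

2017-08-02, 2017-08-05

The gap pattern 3, 4, 3, 4, 3 repeats every 2 events.
These are the Wednesdays and Saturdays of each week.
Next Wednesday: 2017-08-02.
Next Saturday: 2017-08-05.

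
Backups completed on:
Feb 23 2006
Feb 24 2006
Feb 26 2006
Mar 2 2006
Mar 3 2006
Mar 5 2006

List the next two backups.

Mar 9 2006, Mar 10 2006

Gaps: 1, 2, 4, 1, 2 days — not constant, but cyclic with period 3.
The events fall on every Thursday, Friday and Sunday.
Next Thursday: Mar 9 2006.
Next Friday: Mar 10 2006.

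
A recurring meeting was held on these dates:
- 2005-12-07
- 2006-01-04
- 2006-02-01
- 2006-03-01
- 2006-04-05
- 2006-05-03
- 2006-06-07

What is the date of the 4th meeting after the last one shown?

All dates are Wednesdays, 28, 28, 28, 35, 28, 35 days apart.
Specifically, the 1st Wednesday of each month.
1st Wednesday of July 2006: 2006-07-05.
1st Wednesday of August 2006: 2006-08-02.
1st Wednesday of September 2006: 2006-09-06.
October 2006 — 1st Wednesday is 2006-10-04.

2006-10-04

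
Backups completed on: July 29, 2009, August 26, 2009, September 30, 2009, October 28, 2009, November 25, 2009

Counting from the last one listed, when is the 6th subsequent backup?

Every date is a Wednesday; gaps 28, 35, 28, 28 days.
Each is the last Wednesday of its month (at least one falls on the 29th or later, ruling out '4th Wednesday').
Last Wednesday of December 2009: December 30, 2009.
January 2010 ends with Wednesday January 27, 2010.
Last Wednesday of February 2010: February 24, 2010.
March 2010 ends with Wednesday March 31, 2010.
April 2010 ends with Wednesday April 28, 2010.
Last Wednesday of May 2010: May 26, 2010.

May 26, 2010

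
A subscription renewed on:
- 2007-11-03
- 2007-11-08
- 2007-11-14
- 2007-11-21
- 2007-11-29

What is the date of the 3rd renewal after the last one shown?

Gaps: 5, 6, 7, 8 days — each gap is 1 larger than the previous one.
Next gap: 9 days. 2007-11-29 + 9 days = 2007-12-08.
Next gap: 10 days. 2007-12-08 + 10 days = 2007-12-18.
Next gap: 11 days. 2007-12-18 + 11 days = 2007-12-29.

2007-12-29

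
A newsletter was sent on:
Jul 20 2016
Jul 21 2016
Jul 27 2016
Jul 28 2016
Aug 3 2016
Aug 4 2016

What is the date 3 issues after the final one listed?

Gaps: 1, 6, 1, 6, 1 days — not constant, but cyclic with period 2.
The events fall on every Wednesday and Thursday.
The following Wednesday is Aug 10 2016.
The following Thursday is Aug 11 2016.
The following Wednesday is Aug 17 2016.

Aug 17 2016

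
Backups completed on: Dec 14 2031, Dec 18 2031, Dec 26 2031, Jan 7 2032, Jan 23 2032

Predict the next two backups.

Feb 12 2032, Mar 7 2032

Gaps: 4, 8, 12, 16 days — each gap is 4 larger than the previous one.
Next gap: 20 days. Jan 23 2032 + 20 days = Feb 12 2032.
Next gap: 24 days. Feb 12 2032 + 24 days = Mar 7 2032.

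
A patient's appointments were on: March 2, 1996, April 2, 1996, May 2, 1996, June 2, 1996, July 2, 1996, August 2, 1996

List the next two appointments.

Each date is the 2nd; the gaps (31, 30, 31, 30, 31) track the month lengths.
The rule is the 2nd of each month.
September 1996: September 2, 1996.
October 1996: October 2, 1996.

September 2, 1996; October 2, 1996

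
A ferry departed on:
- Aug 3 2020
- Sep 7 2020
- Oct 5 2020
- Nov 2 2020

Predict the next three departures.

All dates are Mondays, 35, 28, 28 days apart.
Specifically, the 1st Monday of each month.
1st Monday of December 2020: Dec 7 2020.
1st Monday of January 2021: Jan 4 2021.
February 2021 — 1st Monday is Feb 1 2021.

Dec 7 2020, Jan 4 2021, Feb 1 2021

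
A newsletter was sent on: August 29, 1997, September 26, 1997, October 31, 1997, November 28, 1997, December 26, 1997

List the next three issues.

These are Fridays with 28, 35, 28, 28-day gaps.
Each is the final Friday of its month — August 29, 1997 is past the 28th, so '4th Friday' doesn't fit.
January 1998 ends with Friday January 30, 1998.
Last Friday of February 1998: February 27, 1998.
Last Friday of March 1998: March 27, 1998.

January 30, 1998; February 27, 1998; March 27, 1998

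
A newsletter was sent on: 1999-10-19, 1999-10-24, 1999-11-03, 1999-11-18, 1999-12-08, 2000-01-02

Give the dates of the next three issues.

2000-02-01, 2000-03-07, 2000-04-16

Intervals are 5, 10, 15, 20, 25 days — an arithmetic progression with common difference 5.
Next gap: 30 days. 2000-01-02 + 30 days = 2000-02-01.
Next gap: 35 days. 2000-02-01 + 35 days = 2000-03-07.
Next gap: 40 days. 2000-03-07 + 40 days = 2000-04-16.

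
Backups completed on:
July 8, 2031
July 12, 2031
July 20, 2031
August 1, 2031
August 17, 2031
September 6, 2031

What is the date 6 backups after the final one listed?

March 28, 2032

Intervals are 4, 8, 12, 16, 20 days — an arithmetic progression with common difference 4.
Next gap: 24 days. September 6, 2031 + 24 days = September 30, 2031.
Next gap: 28 days. September 30, 2031 + 28 days = October 28, 2031.
Next gap: 32 days. October 28, 2031 + 32 days = November 29, 2031.
Next gap: 36 days. November 29, 2031 + 36 days = January 4, 2032.
Next gap: 40 days. January 4, 2032 + 40 days = February 13, 2032.
Next gap: 44 days. February 13, 2032 + 44 days = March 28, 2032.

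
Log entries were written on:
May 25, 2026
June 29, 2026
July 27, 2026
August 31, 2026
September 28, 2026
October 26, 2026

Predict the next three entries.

Every date is a Monday; gaps 35, 28, 35, 28, 28 days.
Each is the last Monday of its month (at least one falls on the 29th or later, ruling out '4th Monday').
Last Monday of November 2026: November 30, 2026.
Last Monday of December 2026: December 28, 2026.
January 2027 ends with Monday January 25, 2027.

November 30, 2026; December 28, 2026; January 25, 2027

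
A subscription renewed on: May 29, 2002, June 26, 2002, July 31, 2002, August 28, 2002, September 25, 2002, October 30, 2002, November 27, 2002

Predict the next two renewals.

December 25, 2002; January 29, 2003

All Wednesdays; the gaps (28, 35, 28, 28, 35, 28) vary with month length.
This is the last Wednesday of each month.
December 2002 ends with Wednesday December 25, 2002.
Last Wednesday of January 2003: January 29, 2003.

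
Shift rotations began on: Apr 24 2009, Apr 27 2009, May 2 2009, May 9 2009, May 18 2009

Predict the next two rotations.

May 29 2009, Jun 11 2009

Intervals are 3, 5, 7, 9 days — an arithmetic progression with common difference 2.
Next gap: 11 days. May 18 2009 + 11 days = May 29 2009.
Next gap: 13 days. May 29 2009 + 13 days = Jun 11 2009.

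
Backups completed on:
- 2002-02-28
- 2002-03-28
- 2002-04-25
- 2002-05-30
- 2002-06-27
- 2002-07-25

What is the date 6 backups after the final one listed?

2003-01-30

Every date is a Thursday; gaps 28, 28, 35, 28, 28 days.
Each is the last Thursday of its month (at least one falls on the 29th or later, ruling out '4th Thursday').
August 2002 ends with Thursday 2002-08-29.
Last Thursday of September 2002: 2002-09-26.
October 2002 ends with Thursday 2002-10-31.
Last Thursday of November 2002: 2002-11-28.
December 2002 ends with Thursday 2002-12-26.
January 2003 ends with Thursday 2003-01-30.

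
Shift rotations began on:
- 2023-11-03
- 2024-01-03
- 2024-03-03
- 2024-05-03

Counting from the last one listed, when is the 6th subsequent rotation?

2025-05-03

The day-of-month is always 3 (61, 60, 61 days between events).
So this recurs on the 3rd of every 2 months.
July 2024: 2024-07-03.
Next: September 2024 → 2024-09-03.
Next: November 2024 → 2024-11-03.
Next: January 2025 → 2025-01-03.
March 2025: 2025-03-03.
May 2025: 2025-05-03.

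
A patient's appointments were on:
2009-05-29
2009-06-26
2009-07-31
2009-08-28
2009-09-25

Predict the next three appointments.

2009-10-30, 2009-11-27, 2009-12-25

Every date is a Friday; gaps 28, 35, 28, 28 days.
Each is the last Friday of its month (at least one falls on the 29th or later, ruling out '4th Friday').
Last Friday of October 2009: 2009-10-30.
Last Friday of November 2009: 2009-11-27.
Last Friday of December 2009: 2009-12-25.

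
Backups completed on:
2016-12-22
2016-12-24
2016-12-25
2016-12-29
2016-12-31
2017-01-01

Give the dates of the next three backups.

Every event lands on a Thursday or Saturday or Sunday (gaps cycle 2, 1, 4, 2, 1).
So the schedule is: every Thursday, Saturday and Sunday.
Next Thursday: 2017-01-05.
Next Saturday: 2017-01-07.
Next Sunday: 2017-01-08.

2017-01-05, 2017-01-07, 2017-01-08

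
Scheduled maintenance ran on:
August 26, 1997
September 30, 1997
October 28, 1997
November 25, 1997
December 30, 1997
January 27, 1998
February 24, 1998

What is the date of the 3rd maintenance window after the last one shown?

May 26, 1998

These are Tuesdays with 35, 28, 28, 35, 28, 28-day gaps.
Each is the final Tuesday of its month — September 30, 1997 is past the 28th, so '4th Tuesday' doesn't fit.
Last Tuesday of March 1998: March 31, 1998.
April 1998 ends with Tuesday April 28, 1998.
May 1998 ends with Tuesday May 26, 1998.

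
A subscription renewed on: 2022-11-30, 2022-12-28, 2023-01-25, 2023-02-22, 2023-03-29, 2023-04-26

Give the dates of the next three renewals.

Every date is a Wednesday; gaps 28, 28, 28, 35, 28 days.
Each is the last Wednesday of its month (at least one falls on the 29th or later, ruling out '4th Wednesday').
Last Wednesday of May 2023: 2023-05-31.
June 2023 ends with Wednesday 2023-06-28.
Last Wednesday of July 2023: 2023-07-26.

2023-05-31, 2023-06-28, 2023-07-26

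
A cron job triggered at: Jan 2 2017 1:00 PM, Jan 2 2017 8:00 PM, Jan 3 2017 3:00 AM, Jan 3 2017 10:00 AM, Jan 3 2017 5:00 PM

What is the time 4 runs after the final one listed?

Spacing: 7, 7, 7, 7 h — constant 7 h.
Jan 3 2017 5:00 PM + 7 h = Jan 4 2017 12:00 AM.
Jan 4 2017 12:00 AM + 7 h = Jan 4 2017 7:00 AM.
Jan 4 2017 7:00 AM + 7 h = Jan 4 2017 2:00 PM.
Jan 4 2017 2:00 PM + 7 h = Jan 4 2017 9:00 PM.

Jan 4 2017 9:00 PM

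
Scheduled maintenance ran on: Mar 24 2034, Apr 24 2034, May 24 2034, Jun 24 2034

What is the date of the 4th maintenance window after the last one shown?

Oct 24 2034

The day-of-month is always 24 (31, 30, 31 days between events).
So this recurs on the 24th of each month.
July 2034: Jul 24 2034.
Next: August 2034 → Aug 24 2034.
Next: September 2034 → Sep 24 2034.
October 2034: Oct 24 2034.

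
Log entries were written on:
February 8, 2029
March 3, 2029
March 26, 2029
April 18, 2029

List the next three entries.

May 11, 2029; June 3, 2029; June 26, 2029

The spacing is 23, 23, 23 days — always 23 days.
April 18, 2029 + 23 days = May 11, 2029.
May 11, 2029 + 23 days = June 3, 2029.
June 3, 2029 + 23 days = June 26, 2029.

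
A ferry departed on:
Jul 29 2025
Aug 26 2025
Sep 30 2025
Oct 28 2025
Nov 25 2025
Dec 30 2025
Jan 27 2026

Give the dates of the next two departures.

Feb 24 2026, Mar 31 2026

Every date is a Tuesday; gaps 28, 35, 28, 28, 35, 28 days.
Each is the last Tuesday of its month (at least one falls on the 29th or later, ruling out '4th Tuesday').
Last Tuesday of February 2026: Feb 24 2026.
Last Tuesday of March 2026: Mar 31 2026.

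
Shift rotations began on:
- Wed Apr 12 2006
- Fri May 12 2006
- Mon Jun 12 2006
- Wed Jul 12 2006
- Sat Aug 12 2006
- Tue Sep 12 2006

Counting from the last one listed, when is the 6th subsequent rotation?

Gaps: 30, 31, 30, 31, 31 days — not constant. Every event is on the 12th of the month.
Pattern: the 12th of each month.
October 2006: Thu Oct 12 2006.
Next: November 2006 → Sun Nov 12 2006.
December 2006: Tue Dec 12 2006.
Next: January 2007 → Fri Jan 12 2007.
Next: February 2007 → Mon Feb 12 2007.
March 2007: Mon Mar 12 2007.

Mon Mar 12 2007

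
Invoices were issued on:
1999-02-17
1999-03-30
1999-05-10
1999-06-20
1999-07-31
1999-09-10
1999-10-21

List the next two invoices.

The spacing is 41, 41, 41, 41, 41, 41 days — always 41 days.
1999-10-21 + 41 days = 1999-12-01.
1999-12-01 + 41 days = 2000-01-11.

1999-12-01, 2000-01-11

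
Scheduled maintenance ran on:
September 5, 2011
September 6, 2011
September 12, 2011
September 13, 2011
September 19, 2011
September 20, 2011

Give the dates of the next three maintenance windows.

The gap pattern 1, 6, 1, 6, 1 repeats every 2 events.
These are the Mondays and Tuesdays of each week.
The following Monday is September 26, 2011.
Next Tuesday: September 27, 2011.
The following Monday is October 3, 2011.

September 26, 2011; September 27, 2011; October 3, 2011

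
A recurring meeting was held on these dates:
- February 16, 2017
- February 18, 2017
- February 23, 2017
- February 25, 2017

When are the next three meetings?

March 2, 2017; March 4, 2017; March 9, 2017

Gaps: 2, 5, 2 days — not constant, but cyclic with period 2.
The events fall on every Thursday and Saturday.
Next Thursday: March 2, 2017.
The following Saturday is March 4, 2017.
The following Thursday is March 9, 2017.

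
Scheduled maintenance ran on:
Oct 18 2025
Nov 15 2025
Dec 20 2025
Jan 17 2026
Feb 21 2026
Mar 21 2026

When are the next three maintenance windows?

Gaps: 28, 35, 28, 35, 28 days — a mix of 28 and 35. Every date is a Saturday.
Each is the 3rd Saturday of its month.
April 2026 — 3rd Saturday is Apr 18 2026.
May 2026 — 3rd Saturday is May 16 2026.
3rd Saturday of June 2026: Jun 20 2026.

Apr 18 2026, May 16 2026, Jun 20 2026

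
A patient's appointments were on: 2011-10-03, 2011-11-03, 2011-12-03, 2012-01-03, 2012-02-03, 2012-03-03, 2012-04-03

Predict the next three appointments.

2012-05-03, 2012-06-03, 2012-07-03

The day-of-month is always 3 (31, 30, 31, 31, 29, 31 days between events).
So this recurs on the 3rd of each month.
Next: May 2012 → 2012-05-03.
June 2012: 2012-06-03.
Next: July 2012 → 2012-07-03.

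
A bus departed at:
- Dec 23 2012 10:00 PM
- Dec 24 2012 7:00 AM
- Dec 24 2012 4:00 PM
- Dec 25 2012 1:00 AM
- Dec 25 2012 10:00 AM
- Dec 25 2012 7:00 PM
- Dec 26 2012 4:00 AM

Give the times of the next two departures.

Spacing: 9, 9, 9, 9, 9, 9 h — constant 9 h.
Dec 26 2012 4:00 AM + 9 h = Dec 26 2012 1:00 PM.
Dec 26 2012 1:00 PM + 9 h = Dec 26 2012 10:00 PM.

Dec 26 2012 1:00 PM, Dec 26 2012 10:00 PM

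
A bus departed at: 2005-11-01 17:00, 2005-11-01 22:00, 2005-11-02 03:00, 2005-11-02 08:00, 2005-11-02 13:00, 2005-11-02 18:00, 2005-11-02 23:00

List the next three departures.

2005-11-03 04:00, 2005-11-03 09:00, 2005-11-03 14:00

Spacing: 5, 5, 5, 5, 5, 5 h — constant 5 h.
2005-11-02 23:00 + 5 h = 2005-11-03 04:00.
2005-11-03 04:00 + 5 h = 2005-11-03 09:00.
2005-11-03 09:00 + 5 h = 2005-11-03 14:00.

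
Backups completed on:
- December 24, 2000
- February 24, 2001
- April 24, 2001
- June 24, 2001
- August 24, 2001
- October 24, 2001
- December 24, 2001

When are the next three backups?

Each date is the 24th; the gaps (62, 59, 61, 61, 61, 61) track the month lengths.
The rule is the 24th of every 2 months.
Next: February 2002 → February 24, 2002.
April 2002: April 24, 2002.
June 2002: June 24, 2002.

February 24, 2002; April 24, 2002; June 24, 2002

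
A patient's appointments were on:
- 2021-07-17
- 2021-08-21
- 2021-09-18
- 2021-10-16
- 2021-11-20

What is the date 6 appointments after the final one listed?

These are Saturdays at 28- or 35-day spacing (35, 28, 28, 35).
The pattern: 3rd Saturday of the month.
December 2021 — 3rd Saturday is 2021-12-18.
3rd Saturday of January 2022: 2022-01-15.
February 2022 — 3rd Saturday is 2022-02-19.
3rd Saturday of March 2022: 2022-03-19.
April 2022 — 3rd Saturday is 2022-04-16.
3rd Saturday of May 2022: 2022-05-21.

2022-05-21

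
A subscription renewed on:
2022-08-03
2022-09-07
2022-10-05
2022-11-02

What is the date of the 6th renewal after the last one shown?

These are Wednesdays at 28- or 35-day spacing (35, 28, 28).
The pattern: 1st Wednesday of the month.
1st Wednesday of December 2022: 2022-12-07.
1st Wednesday of January 2023: 2023-01-04.
1st Wednesday of February 2023: 2023-02-01.
1st Wednesday of March 2023: 2023-03-01.
1st Wednesday of April 2023: 2023-04-05.
May 2023 — 1st Wednesday is 2023-05-03.

2023-05-03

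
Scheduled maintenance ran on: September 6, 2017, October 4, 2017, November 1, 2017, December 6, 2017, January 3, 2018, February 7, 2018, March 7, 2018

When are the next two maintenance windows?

Gaps: 28, 28, 35, 28, 35, 28 days — a mix of 28 and 35. Every date is a Wednesday.
Each is the 1st Wednesday of its month.
April 2018 — 1st Wednesday is April 4, 2018.
May 2018 — 1st Wednesday is May 2, 2018.

April 4, 2018; May 2, 2018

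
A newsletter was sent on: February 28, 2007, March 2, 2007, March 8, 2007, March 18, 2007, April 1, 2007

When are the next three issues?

The spacing grows by 4 each time: 2, 6, 10, 14 days.
Next gap: 18 days. April 1, 2007 + 18 days = April 19, 2007.
Next gap: 22 days. April 19, 2007 + 22 days = May 11, 2007.
Next gap: 26 days. May 11, 2007 + 26 days = June 6, 2007.

April 19, 2007; May 11, 2007; June 6, 2007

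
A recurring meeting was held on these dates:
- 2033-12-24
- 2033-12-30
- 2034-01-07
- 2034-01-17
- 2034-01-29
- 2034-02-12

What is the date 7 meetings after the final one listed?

2034-07-16

The spacing grows by 2 each time: 6, 8, 10, 12, 14 days.
Next gap: 16 days. 2034-02-12 + 16 days = 2034-02-28.
Next gap: 18 days. 2034-02-28 + 18 days = 2034-03-18.
Next gap: 20 days. 2034-03-18 + 20 days = 2034-04-07.
Next gap: 22 days. 2034-04-07 + 22 days = 2034-04-29.
Next gap: 24 days. 2034-04-29 + 24 days = 2034-05-23.
Next gap: 26 days. 2034-05-23 + 26 days = 2034-06-18.
Next gap: 28 days. 2034-06-18 + 28 days = 2034-07-16.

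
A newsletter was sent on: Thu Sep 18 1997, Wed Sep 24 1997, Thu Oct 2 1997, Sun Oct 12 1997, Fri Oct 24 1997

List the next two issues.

Fri Nov 7 1997, Sun Nov 23 1997

Intervals are 6, 8, 10, 12 days — an arithmetic progression with common difference 2.
Next gap: 14 days. Fri Oct 24 1997 + 14 days = Fri Nov 7 1997.
Next gap: 16 days. Fri Nov 7 1997 + 16 days = Sun Nov 23 1997.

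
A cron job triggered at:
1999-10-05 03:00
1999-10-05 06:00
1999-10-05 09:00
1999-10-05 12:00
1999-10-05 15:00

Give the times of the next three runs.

Spacing: 3, 3, 3, 3 h — constant 3 h.
1999-10-05 15:00 + 3 h = 1999-10-05 18:00.
1999-10-05 18:00 + 3 h = 1999-10-05 21:00.
1999-10-05 21:00 + 3 h = 1999-10-06 00:00.

1999-10-05 18:00, 1999-10-05 21:00, 1999-10-06 00:00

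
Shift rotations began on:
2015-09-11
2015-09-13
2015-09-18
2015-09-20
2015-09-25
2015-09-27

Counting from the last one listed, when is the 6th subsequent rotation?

2015-10-18

Gaps: 2, 5, 2, 5, 2 days — not constant, but cyclic with period 2.
The events fall on every Friday and Sunday.
Next Friday: 2015-10-02.
The following Sunday is 2015-10-04.
The following Friday is 2015-10-09.
Next Sunday: 2015-10-11.
Next Friday: 2015-10-16.
Next Sunday: 2015-10-18.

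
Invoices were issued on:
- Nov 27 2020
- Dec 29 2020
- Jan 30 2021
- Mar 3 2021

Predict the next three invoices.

Every event comes 32 days after the last (32, 32, 32).
Mar 3 2021 + 32 days = Apr 4 2021.
Apr 4 2021 + 32 days = May 6 2021.
May 6 2021 + 32 days = Jun 7 2021.

Apr 4 2021, May 6 2021, Jun 7 2021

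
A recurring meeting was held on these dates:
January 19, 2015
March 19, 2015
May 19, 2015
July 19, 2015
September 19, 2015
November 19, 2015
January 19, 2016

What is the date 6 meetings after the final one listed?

The day-of-month is always 19 (59, 61, 61, 62, 61, 61 days between events).
So this recurs on the 19th of every 2 months.
March 2016: March 19, 2016.
May 2016: May 19, 2016.
Next: July 2016 → July 19, 2016.
Next: September 2016 → September 19, 2016.
Next: November 2016 → November 19, 2016.
Next: January 2017 → January 19, 2017.

January 19, 2017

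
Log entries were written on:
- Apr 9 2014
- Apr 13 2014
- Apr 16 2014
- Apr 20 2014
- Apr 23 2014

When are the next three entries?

Gaps: 4, 3, 4, 3 days — not constant, but cyclic with period 2.
The events fall on every Wednesday and Sunday.
The following Sunday is Apr 27 2014.
The following Wednesday is Apr 30 2014.
The following Sunday is May 4 2014.

Apr 27 2014, Apr 30 2014, May 4 2014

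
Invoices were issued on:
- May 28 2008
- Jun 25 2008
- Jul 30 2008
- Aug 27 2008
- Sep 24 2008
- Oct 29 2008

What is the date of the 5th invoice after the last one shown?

These are Wednesdays with 28, 35, 28, 28, 35-day gaps.
Each is the final Wednesday of its month — Jul 30 2008 is past the 28th, so '4th Wednesday' doesn't fit.
November 2008 ends with Wednesday Nov 26 2008.
December 2008 ends with Wednesday Dec 31 2008.
Last Wednesday of January 2009: Jan 28 2009.
February 2009 ends with Wednesday Feb 25 2009.
Last Wednesday of March 2009: Mar 25 2009.

Mar 25 2009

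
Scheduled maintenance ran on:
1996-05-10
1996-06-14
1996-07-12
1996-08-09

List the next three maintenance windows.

All dates are Fridays, 35, 28, 28 days apart.
Specifically, the 2nd Friday of each month.
September 1996 — 2nd Friday is 1996-09-13.
2nd Friday of October 1996: 1996-10-11.
November 1996 — 2nd Friday is 1996-11-08.

1996-09-13, 1996-10-11, 1996-11-08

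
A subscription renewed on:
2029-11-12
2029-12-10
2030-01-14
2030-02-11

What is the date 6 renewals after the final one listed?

Gaps: 28, 35, 28 days — a mix of 28 and 35. Every date is a Monday.
Each is the 2nd Monday of its month.
2nd Monday of March 2030: 2030-03-11.
April 2030 — 2nd Monday is 2030-04-08.
2nd Monday of May 2030: 2030-05-13.
June 2030 — 2nd Monday is 2030-06-10.
2nd Monday of July 2030: 2030-07-08.
August 2030 — 2nd Monday is 2030-08-12.

2030-08-12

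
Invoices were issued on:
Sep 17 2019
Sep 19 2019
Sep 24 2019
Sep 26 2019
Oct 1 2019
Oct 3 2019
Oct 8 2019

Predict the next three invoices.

Oct 10 2019, Oct 15 2019, Oct 17 2019

The gap pattern 2, 5, 2, 5, 2, 5 repeats every 2 events.
These are the Tuesdays and Thursdays of each week.
Next Thursday: Oct 10 2019.
The following Tuesday is Oct 15 2019.
The following Thursday is Oct 17 2019.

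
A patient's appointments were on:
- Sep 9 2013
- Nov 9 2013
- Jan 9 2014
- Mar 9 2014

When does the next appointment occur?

Gaps: 61, 61, 59 days — not constant. Every event is on the 9th of the month.
Pattern: the 9th of every 2 months.
May 2014: May 9 2014.

May 9 2014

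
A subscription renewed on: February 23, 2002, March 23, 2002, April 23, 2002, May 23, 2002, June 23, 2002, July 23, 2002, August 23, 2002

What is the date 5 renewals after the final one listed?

Gaps: 28, 31, 30, 31, 30, 31 days — not constant. Every event is on the 23rd of the month.
Pattern: the 23rd of each month.
Next: September 2002 → September 23, 2002.
October 2002: October 23, 2002.
Next: November 2002 → November 23, 2002.
December 2002: December 23, 2002.
January 2003: January 23, 2003.

January 23, 2003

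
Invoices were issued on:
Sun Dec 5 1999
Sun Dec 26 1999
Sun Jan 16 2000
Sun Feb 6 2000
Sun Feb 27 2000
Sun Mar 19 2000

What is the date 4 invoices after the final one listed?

Gaps between consecutive events: 21, 21, 21, 21, 21 days — a constant 21-day interval.
Sun Mar 19 2000 + 21 days = Sun Apr 9 2000.
Sun Apr 9 2000 + 21 days = Sun Apr 30 2000.
Sun Apr 30 2000 + 21 days = Sun May 21 2000.
Sun May 21 2000 + 21 days = Sun Jun 11 2000.

Sun Jun 11 2000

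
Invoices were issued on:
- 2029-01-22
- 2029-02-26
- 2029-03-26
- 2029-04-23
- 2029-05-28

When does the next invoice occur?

These are Mondays at 28- or 35-day spacing (35, 28, 28, 35).
The pattern: 4th Monday of the month.
4th Monday of June 2029: 2029-06-25.

2029-06-25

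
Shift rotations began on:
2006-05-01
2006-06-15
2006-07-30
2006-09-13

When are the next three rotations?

2006-10-28, 2006-12-12, 2007-01-26

Every event comes 45 days after the last (45, 45, 45).
2006-09-13 + 45 days = 2006-10-28.
2006-10-28 + 45 days = 2006-12-12.
2006-12-12 + 45 days = 2007-01-26.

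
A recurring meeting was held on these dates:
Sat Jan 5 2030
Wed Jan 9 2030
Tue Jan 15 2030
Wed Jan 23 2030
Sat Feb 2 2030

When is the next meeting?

Thu Feb 14 2030

Intervals are 4, 6, 8, 10 days — an arithmetic progression with common difference 2.
Next gap: 12 days. Sat Feb 2 2030 + 12 days = Thu Feb 14 2030.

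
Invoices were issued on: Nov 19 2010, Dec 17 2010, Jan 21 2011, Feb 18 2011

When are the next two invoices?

These are Fridays at 28- or 35-day spacing (28, 35, 28).
The pattern: 3rd Friday of the month.
3rd Friday of March 2011: Mar 18 2011.
3rd Friday of April 2011: Apr 15 2011.

Mar 18 2011, Apr 15 2011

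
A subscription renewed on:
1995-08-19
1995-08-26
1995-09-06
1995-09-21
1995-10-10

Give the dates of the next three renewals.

The spacing grows by 4 each time: 7, 11, 15, 19 days.
Next gap: 23 days. 1995-10-10 + 23 days = 1995-11-02.
Next gap: 27 days. 1995-11-02 + 27 days = 1995-11-29.
Next gap: 31 days. 1995-11-29 + 31 days = 1995-12-30.

1995-11-02, 1995-11-29, 1995-12-30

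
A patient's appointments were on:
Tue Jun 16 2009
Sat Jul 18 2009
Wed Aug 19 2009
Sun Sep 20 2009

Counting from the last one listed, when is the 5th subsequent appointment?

Every event comes 32 days after the last (32, 32, 32).
Sun Sep 20 2009 + 32 days = Thu Oct 22 2009.
Thu Oct 22 2009 + 32 days = Mon Nov 23 2009.
Mon Nov 23 2009 + 32 days = Fri Dec 25 2009.
Fri Dec 25 2009 + 32 days = Tue Jan 26 2010.
Tue Jan 26 2010 + 32 days = Sat Feb 27 2010.

Sat Feb 27 2010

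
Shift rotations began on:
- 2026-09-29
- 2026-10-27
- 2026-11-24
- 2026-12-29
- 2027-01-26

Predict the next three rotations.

2027-02-23, 2027-03-30, 2027-04-27

These are Tuesdays with 28, 28, 35, 28-day gaps.
Each is the final Tuesday of its month — 2026-09-29 is past the 28th, so '4th Tuesday' doesn't fit.
Last Tuesday of February 2027: 2027-02-23.
Last Tuesday of March 2027: 2027-03-30.
Last Tuesday of April 2027: 2027-04-27.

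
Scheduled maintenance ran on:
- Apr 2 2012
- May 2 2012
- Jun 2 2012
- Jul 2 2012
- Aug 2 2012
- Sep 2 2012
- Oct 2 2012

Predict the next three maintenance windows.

Nov 2 2012, Dec 2 2012, Jan 2 2013

Gaps: 30, 31, 30, 31, 31, 30 days — not constant. Every event is on the 2nd of the month.
Pattern: the 2nd of each month.
Next: November 2012 → Nov 2 2012.
Next: December 2012 → Dec 2 2012.
January 2013: Jan 2 2013.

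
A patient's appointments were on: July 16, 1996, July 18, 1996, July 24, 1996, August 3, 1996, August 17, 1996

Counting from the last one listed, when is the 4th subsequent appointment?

November 21, 1996

Gaps: 2, 6, 10, 14 days — each gap is 4 larger than the previous one.
Next gap: 18 days. August 17, 1996 + 18 days = September 4, 1996.
Next gap: 22 days. September 4, 1996 + 22 days = September 26, 1996.
Next gap: 26 days. September 26, 1996 + 26 days = October 22, 1996.
Next gap: 30 days. October 22, 1996 + 30 days = November 21, 1996.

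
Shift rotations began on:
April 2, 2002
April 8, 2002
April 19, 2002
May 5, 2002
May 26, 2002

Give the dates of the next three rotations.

June 21, 2002; July 22, 2002; August 27, 2002

The spacing grows by 5 each time: 6, 11, 16, 21 days.
Next gap: 26 days. May 26, 2002 + 26 days = June 21, 2002.
Next gap: 31 days. June 21, 2002 + 31 days = July 22, 2002.
Next gap: 36 days. July 22, 2002 + 36 days = August 27, 2002.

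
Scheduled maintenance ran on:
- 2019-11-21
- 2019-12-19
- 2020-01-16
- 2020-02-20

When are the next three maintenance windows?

These are Thursdays at 28- or 35-day spacing (28, 28, 35).
The pattern: 3rd Thursday of the month.
3rd Thursday of March 2020: 2020-03-19.
April 2020 — 3rd Thursday is 2020-04-16.
3rd Thursday of May 2020: 2020-05-21.

2020-03-19, 2020-04-16, 2020-05-21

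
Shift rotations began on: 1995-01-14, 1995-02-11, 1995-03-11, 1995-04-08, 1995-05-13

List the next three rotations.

These are Saturdays at 28- or 35-day spacing (28, 28, 28, 35).
The pattern: 2nd Saturday of the month.
June 1995 — 2nd Saturday is 1995-06-10.
2nd Saturday of July 1995: 1995-07-08.
August 1995 — 2nd Saturday is 1995-08-12.

1995-06-10, 1995-07-08, 1995-08-12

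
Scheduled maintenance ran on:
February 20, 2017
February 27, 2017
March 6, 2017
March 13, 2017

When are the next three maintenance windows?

Every event comes 7 days after the last (7, 7, 7).
March 13, 2017 + 7 days = March 20, 2017.
March 20, 2017 + 7 days = March 27, 2017.
March 27, 2017 + 7 days = April 3, 2017.

March 20, 2017; March 27, 2017; April 3, 2017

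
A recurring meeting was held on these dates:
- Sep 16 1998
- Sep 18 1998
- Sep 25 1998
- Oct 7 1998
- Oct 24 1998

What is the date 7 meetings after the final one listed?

Jul 10 1999

The spacing grows by 5 each time: 2, 7, 12, 17 days.
Next gap: 22 days. Oct 24 1998 + 22 days = Nov 15 1998.
Next gap: 27 days. Nov 15 1998 + 27 days = Dec 12 1998.
Next gap: 32 days. Dec 12 1998 + 32 days = Jan 13 1999.
Next gap: 37 days. Jan 13 1999 + 37 days = Feb 19 1999.
Next gap: 42 days. Feb 19 1999 + 42 days = Apr 2 1999.
Next gap: 47 days. Apr 2 1999 + 47 days = May 19 1999.
Next gap: 52 days. May 19 1999 + 52 days = Jul 10 1999.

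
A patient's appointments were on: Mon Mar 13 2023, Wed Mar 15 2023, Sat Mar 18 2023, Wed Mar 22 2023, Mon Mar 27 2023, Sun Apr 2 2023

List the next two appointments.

Sun Apr 9 2023, Mon Apr 17 2023

Gaps: 2, 3, 4, 5, 6 days — each gap is 1 larger than the previous one.
Next gap: 7 days. Sun Apr 2 2023 + 7 days = Sun Apr 9 2023.
Next gap: 8 days. Sun Apr 9 2023 + 8 days = Mon Apr 17 2023.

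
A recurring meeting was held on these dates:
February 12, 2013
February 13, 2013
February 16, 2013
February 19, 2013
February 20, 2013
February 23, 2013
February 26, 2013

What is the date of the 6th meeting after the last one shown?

Every event lands on a Tuesday or Wednesday or Saturday (gaps cycle 1, 3, 3, 1, 3, 3).
So the schedule is: every Tuesday, Wednesday and Saturday.
The following Wednesday is February 27, 2013.
Next Saturday: March 2, 2013.
The following Tuesday is March 5, 2013.
Next Wednesday: March 6, 2013.
Next Saturday: March 9, 2013.
Next Tuesday: March 12, 2013.

March 12, 2013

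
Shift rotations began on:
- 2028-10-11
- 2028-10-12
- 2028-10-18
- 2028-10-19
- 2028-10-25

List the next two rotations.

Gaps: 1, 6, 1, 6 days — not constant, but cyclic with period 2.
The events fall on every Wednesday and Thursday.
Next Thursday: 2028-10-26.
The following Wednesday is 2028-11-01.

2028-10-26, 2028-11-01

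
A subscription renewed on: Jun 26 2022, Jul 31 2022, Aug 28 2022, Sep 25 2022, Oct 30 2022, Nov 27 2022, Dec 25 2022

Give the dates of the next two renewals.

All Sundays; the gaps (35, 28, 28, 35, 28, 28) vary with month length.
This is the last Sunday of each month.
January 2023 ends with Sunday Jan 29 2023.
February 2023 ends with Sunday Feb 26 2023.

Jan 29 2023, Feb 26 2023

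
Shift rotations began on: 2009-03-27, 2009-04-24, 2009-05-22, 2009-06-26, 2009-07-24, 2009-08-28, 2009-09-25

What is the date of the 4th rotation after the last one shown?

All dates are Fridays, 28, 28, 35, 28, 35, 28 days apart.
Specifically, the 4th Friday of each month.
4th Friday of October 2009: 2009-10-23.
November 2009 — 4th Friday is 2009-11-27.
December 2009 — 4th Friday is 2009-12-25.
4th Friday of January 2010: 2010-01-22.

2010-01-22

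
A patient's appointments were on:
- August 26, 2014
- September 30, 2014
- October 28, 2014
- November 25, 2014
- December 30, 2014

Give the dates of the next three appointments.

Every date is a Tuesday; gaps 35, 28, 28, 35 days.
Each is the last Tuesday of its month (at least one falls on the 29th or later, ruling out '4th Tuesday').
Last Tuesday of January 2015: January 27, 2015.
Last Tuesday of February 2015: February 24, 2015.
March 2015 ends with Tuesday March 31, 2015.

January 27, 2015; February 24, 2015; March 31, 2015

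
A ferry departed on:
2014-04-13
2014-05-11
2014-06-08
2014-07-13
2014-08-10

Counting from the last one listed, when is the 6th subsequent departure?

2015-02-08

These are Sundays at 28- or 35-day spacing (28, 28, 35, 28).
The pattern: 2nd Sunday of the month.
September 2014 — 2nd Sunday is 2014-09-14.
2nd Sunday of October 2014: 2014-10-12.
2nd Sunday of November 2014: 2014-11-09.
December 2014 — 2nd Sunday is 2014-12-14.
January 2015 — 2nd Sunday is 2015-01-11.
2nd Sunday of February 2015: 2015-02-08.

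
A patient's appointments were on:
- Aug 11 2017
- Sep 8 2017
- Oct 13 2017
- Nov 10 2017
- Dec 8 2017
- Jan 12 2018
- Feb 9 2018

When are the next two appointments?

Mar 9 2018, Apr 13 2018

These are Fridays at 28- or 35-day spacing (28, 35, 28, 28, 35, 28).
The pattern: 2nd Friday of the month.
2nd Friday of March 2018: Mar 9 2018.
April 2018 — 2nd Friday is Apr 13 2018.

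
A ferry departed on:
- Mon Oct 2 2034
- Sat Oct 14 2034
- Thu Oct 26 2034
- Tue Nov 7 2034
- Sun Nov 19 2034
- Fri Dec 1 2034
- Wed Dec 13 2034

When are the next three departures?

Every event comes 12 days after the last (12, 12, 12, 12, 12, 12).
Wed Dec 13 2034 + 12 days = Mon Dec 25 2034.
Mon Dec 25 2034 + 12 days = Sat Jan 6 2035.
Sat Jan 6 2035 + 12 days = Thu Jan 18 2035.

Mon Dec 25 2034, Sat Jan 6 2035, Thu Jan 18 2035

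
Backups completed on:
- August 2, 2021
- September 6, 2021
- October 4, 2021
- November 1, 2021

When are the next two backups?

December 6, 2021; January 3, 2022

Gaps: 35, 28, 28 days — a mix of 28 and 35. Every date is a Monday.
Each is the 1st Monday of its month.
1st Monday of December 2021: December 6, 2021.
1st Monday of January 2022: January 3, 2022.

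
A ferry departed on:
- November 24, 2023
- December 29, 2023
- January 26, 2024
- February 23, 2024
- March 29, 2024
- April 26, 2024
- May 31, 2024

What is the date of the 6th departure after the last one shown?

These are Fridays with 35, 28, 28, 35, 28, 35-day gaps.
Each is the final Friday of its month — December 29, 2023 is past the 28th, so '4th Friday' doesn't fit.
June 2024 ends with Friday June 28, 2024.
Last Friday of July 2024: July 26, 2024.
Last Friday of August 2024: August 30, 2024.
September 2024 ends with Friday September 27, 2024.
Last Friday of October 2024: October 25, 2024.
Last Friday of November 2024: November 29, 2024.

November 29, 2024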